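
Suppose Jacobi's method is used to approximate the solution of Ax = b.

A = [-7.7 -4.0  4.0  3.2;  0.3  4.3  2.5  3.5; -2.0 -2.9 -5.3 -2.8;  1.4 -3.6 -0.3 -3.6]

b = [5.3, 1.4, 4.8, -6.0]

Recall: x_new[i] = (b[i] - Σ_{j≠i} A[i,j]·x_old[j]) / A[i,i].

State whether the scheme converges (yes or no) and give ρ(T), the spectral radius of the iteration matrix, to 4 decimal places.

no, ρ = 1.2168

Diagonal D = diag(-7.7, 4.3, -5.3, -3.6); L, U strict lower/upper.
Jacobi: T = -D⁻¹(L+U), T[1,0] = -(0.3)/(4.3) = -0.0698; T[1,1] = 0.
  T[0,:] = [+0.0000, -0.5195, +0.5195, +0.4156]
  T[1,:] = [-0.0698, +0.0000, -0.5814, -0.8140]
  T[2,:] = [-0.3774, -0.5472, +0.0000, -0.5283]
  T[3,:] = [+0.3889, -1.0000, -0.0833, +0.0000]
|roots of det(T-λI)|: 1.2168, 0.9240, 0.1792, 0.1792.
spectral radius ρ = 1.2168; 1.2168 > 1 ⇒ diverges.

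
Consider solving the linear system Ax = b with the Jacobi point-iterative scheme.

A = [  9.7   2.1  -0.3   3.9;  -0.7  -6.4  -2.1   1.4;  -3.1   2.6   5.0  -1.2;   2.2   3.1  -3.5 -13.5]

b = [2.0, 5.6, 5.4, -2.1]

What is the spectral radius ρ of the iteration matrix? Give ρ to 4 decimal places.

0.6580

Diagonal D = diag(9.7, -6.4, 5, -13.5); L, U strict lower/upper.
T_J = -D⁻¹(L+U): T[2,3] = -(-1.2)/(5) = +0.2400; T[2,2] = 0.
  T[0,:] = [+0.0000  -0.2165  +0.0309  -0.4021]
  T[1,:] = [-0.1094  +0.0000  -0.3281  +0.2188]
  T[2,:] = [+0.6200  -0.5200  +0.0000  +0.2400]
  T[3,:] = [+0.1630  +0.2296  -0.2593  +0.0000]
eigenvalue magnitudes: 0.6580, 0.4362, 0.4362, 0.3678.
spectral radius ρ = 0.6580; 0.6580 < 1, so it converges for any x₀.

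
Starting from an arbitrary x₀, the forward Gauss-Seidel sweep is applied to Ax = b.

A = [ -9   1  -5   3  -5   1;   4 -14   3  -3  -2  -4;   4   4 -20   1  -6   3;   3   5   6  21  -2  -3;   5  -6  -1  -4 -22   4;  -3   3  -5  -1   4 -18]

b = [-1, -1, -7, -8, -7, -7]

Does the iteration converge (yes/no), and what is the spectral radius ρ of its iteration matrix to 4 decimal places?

yes, ρ = 0.5525

Write A = D+L+U with D = diag(-9, -14, -20, 21, -22, -18).
T_GS = -(D+L)⁻¹U: row 0 first, T[0,5] = -(1)/(-9) = +0.1111; later rows by forward substitution.
  T[0,:] = [+0.0000 +0.1111 -0.5556 +0.3333 -0.5556 +0.1111]
  T[1,:] = [+0.0000 +0.0317 +0.0556 -0.1190 -0.3016 -0.2540]
  T[2,:] = [+0.0000 +0.0286 -0.1000 +0.0929 -0.4714 +0.1214]
  T[3,:] = [+0.0000 -0.0316 +0.0947 -0.0458 +0.3811 +0.1528]
  T[4,:] = [+0.0000 +0.0210 -0.1541 +0.1123 -0.0919 +0.2430]
  T[5,:] = [+0.0000 -0.0147 +0.0901 -0.0737 +0.1317 -0.0491]
|λ(T)| sorted: 0.5525, 0.1742, 0.0600, 0.0600, 0.0099, 0.0000.
spectral radius ρ = 0.5525; 0.5525 < 1: convergent.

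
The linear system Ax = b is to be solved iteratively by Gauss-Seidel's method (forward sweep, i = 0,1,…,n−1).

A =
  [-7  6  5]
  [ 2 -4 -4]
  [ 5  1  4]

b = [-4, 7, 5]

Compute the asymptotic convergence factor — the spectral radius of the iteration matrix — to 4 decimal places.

Write A = D+L+U with D = diag(-7, -4, 4).
T_GS = -(D+L)⁻¹U: row 0 first, T[0,2] = -(5)/(-7) = +0.7143; later rows by forward substitution.
  T[0,:] = [+0.0000 +0.8571 +0.7143]
  T[1,:] = [+0.0000 +0.4286 -0.6429]
  T[2,:] = [+0.0000 -1.1786 -0.7321]
moduli |λ_i(T)| = 1.1980, 0.8944, 0.0000.
ρ(T) = max|λ| = 1.1980; 1.1980 > 1, so it fails to converge.

1.1980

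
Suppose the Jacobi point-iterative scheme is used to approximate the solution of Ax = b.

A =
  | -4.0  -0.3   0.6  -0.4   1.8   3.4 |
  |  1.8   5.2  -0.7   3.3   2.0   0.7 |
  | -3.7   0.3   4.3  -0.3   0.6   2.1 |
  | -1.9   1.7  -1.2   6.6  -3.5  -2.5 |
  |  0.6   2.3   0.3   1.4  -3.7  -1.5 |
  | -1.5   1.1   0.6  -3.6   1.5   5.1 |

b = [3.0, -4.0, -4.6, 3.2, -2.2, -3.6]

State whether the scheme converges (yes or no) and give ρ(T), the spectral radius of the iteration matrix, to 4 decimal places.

Write A = D+L+U with D = diag(-4, 5.2, 4.3, 6.6, -3.7, 5.1).
T_J = -D⁻¹(L+U): T[5,0] = -(-1.5)/(5.1) = +0.2941; T[5,5] = 0.
  T[0,:] = [+0.0000  -0.0750  +0.1500  -0.1000  +0.4500  +0.8500]
  T[1,:] = [-0.3462  +0.0000  +0.1346  -0.6346  -0.3846  -0.1346]
  T[2,:] = [+0.8605  -0.0698  +0.0000  +0.0698  -0.1395  -0.4884]
  T[3,:] = [+0.2879  -0.2576  +0.1818  +0.0000  +0.5303  +0.3788]
  T[4,:] = [+0.1622  +0.6216  +0.0811  +0.3784  +0.0000  -0.4054]
  T[5,:] = [+0.2941  -0.2157  -0.1176  +0.7059  -0.2941  +0.0000]
eigenvalue magnitudes: 1.2141, 0.9061, 0.4881, 0.4881, 0.3976, 0.3976.
ρ(T) = max|λ| = 1.2141; 1.2141 > 1, so it fails to converge.

no, ρ = 1.2141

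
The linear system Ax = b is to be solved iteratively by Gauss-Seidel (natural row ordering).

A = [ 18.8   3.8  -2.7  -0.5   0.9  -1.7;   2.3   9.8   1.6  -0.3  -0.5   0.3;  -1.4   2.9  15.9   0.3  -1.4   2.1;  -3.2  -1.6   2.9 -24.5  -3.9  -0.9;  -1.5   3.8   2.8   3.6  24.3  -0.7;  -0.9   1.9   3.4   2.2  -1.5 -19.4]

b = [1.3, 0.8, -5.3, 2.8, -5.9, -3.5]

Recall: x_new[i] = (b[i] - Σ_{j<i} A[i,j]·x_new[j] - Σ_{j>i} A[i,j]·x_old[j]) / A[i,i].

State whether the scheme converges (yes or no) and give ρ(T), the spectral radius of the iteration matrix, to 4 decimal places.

Diagonal D = diag(18.8, 9.8, 15.9, -24.5, 24.3, -19.4); L, U strict lower/upper.
T_GS = -(D+L)⁻¹U: row 0 first, T[0,3] = -(-0.5)/(18.8) = +0.0266; later rows by forward substitution.
  T[0,:] = [+0.0000 -0.2021 +0.1436 +0.0266 -0.0479 +0.0904]
  T[1,:] = [+0.0000 +0.0474 -0.1970 +0.0244 +0.0623 -0.0518]
  T[2,:] = [+0.0000 -0.0264 +0.0486 -0.0210 +0.0725 -0.1147]
  T[3,:] = [+0.0000 +0.0202 -0.0001 -0.0075 -0.1484 -0.0587]
  T[4,:] = [+0.0000 -0.0198 +0.0341 +0.0014 +0.0009 +0.0644]
  T[5,:] = [+0.0000 +0.0132 -0.0201 -0.0035 +0.0041 -0.0410]
|eigenvalues of T|: 0.1520, 0.0716, 0.0716, 0.0133, 0.0128, 0.0000.
spectral radius ρ = 0.1520; 0.1520 < 1: convergent.

yes, ρ = 0.1520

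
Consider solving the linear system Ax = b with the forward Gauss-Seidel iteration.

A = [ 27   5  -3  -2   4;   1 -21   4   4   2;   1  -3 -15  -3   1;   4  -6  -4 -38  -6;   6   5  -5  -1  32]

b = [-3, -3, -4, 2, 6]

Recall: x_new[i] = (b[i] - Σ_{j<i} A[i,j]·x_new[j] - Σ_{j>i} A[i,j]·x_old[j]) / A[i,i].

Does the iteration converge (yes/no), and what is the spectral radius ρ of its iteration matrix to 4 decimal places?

Diagonal D = diag(27, -21, -15, -38, 32); L, U strict lower/upper.
Gauss-Seidel: T = -(D+L)⁻¹U, row 0 first, T[0,4] = -(4)/(27) = -0.1481; later rows by forward substitution.
  T[0,:] = [+0.0000, -0.1852, +0.1111, +0.0741, -0.1481]
  T[1,:] = [+0.0000, -0.0088, +0.1958, +0.1940, +0.0882]
  T[2,:] = [+0.0000, -0.0106, -0.0317, -0.2339, +0.0392]
  T[3,:] = [+0.0000, -0.0170, -0.0159, +0.0018, -0.1915]
  T[4,:] = [+0.0000, +0.0339, -0.0569, -0.0807, +0.0141]
moduli |λ_i(T)| = 0.1879, 0.1112, 0.1000, 0.1000, 0.0000.
ρ(T) = max|λ| = 0.1879; 0.1879 < 1, so it converges for any x₀.

yes, ρ = 0.1879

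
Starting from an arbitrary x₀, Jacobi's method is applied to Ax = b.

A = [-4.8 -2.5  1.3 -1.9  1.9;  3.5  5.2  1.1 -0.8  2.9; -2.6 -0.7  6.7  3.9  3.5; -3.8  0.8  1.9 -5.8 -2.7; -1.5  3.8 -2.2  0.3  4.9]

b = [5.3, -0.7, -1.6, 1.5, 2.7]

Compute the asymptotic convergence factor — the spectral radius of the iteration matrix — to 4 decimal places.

1.3295

Split A = D + L + U, D = diag(-4.8, 5.2, 6.7, -5.8, 4.9).
Jacobi: T = -D⁻¹(L+U), T[1,0] = -(3.5)/(5.2) = -0.6731; T[1,1] = 0.
  T[0,:] = [+0.0000, -0.5208, +0.2708, -0.3958, +0.3958]
  T[1,:] = [-0.6731, +0.0000, -0.2115, +0.1538, -0.5577]
  T[2,:] = [+0.3881, +0.1045, +0.0000, -0.5821, -0.5224]
  T[3,:] = [-0.6552, +0.1379, +0.3276, +0.0000, -0.4655]
  T[4,:] = [+0.3061, -0.7755, +0.4490, -0.0612, +0.0000]
eigenvalue magnitudes: 1.3295, 0.6962, 0.6331, 0.6331, 0.5301.
spectral radius ρ = 1.3295; 1.3295 > 1: divergent.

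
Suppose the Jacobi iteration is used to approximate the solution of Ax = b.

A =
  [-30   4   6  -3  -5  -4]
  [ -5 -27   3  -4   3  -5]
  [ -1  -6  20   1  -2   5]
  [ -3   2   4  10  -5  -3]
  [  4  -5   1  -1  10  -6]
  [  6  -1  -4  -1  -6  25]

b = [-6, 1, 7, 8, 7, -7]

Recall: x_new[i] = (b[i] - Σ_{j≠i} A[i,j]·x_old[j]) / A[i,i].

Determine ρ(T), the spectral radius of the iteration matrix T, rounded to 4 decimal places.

Let D = diag(-30, -27, 20, 10, 10, 25); L, U the strict triangles.
Jacobi: T = -D⁻¹(L+U), T[0,2] = -(6)/(-30) = +0.2000; T[0,0] = 0.
  T[0,:] = [+0.0000  +0.1333  +0.2000  -0.1000  -0.1667  -0.1333]
  T[1,:] = [-0.1852  +0.0000  +0.1111  -0.1481  +0.1111  -0.1852]
  T[2,:] = [+0.0500  +0.3000  +0.0000  -0.0500  +0.1000  -0.2500]
  T[3,:] = [+0.3000  -0.2000  -0.4000  +0.0000  +0.5000  +0.3000]
  T[4,:] = [-0.4000  +0.5000  -0.1000  +0.1000  +0.0000  +0.6000]
  T[5,:] = [-0.2400  +0.0400  +0.1600  +0.0400  +0.2400  +0.0000]
|λ(T)| sorted: 0.6583, 0.5485, 0.3054, 0.3054, 0.2610, 0.2610.
spectral radius ρ = 0.6583; 0.6583 < 1: convergent.

0.6583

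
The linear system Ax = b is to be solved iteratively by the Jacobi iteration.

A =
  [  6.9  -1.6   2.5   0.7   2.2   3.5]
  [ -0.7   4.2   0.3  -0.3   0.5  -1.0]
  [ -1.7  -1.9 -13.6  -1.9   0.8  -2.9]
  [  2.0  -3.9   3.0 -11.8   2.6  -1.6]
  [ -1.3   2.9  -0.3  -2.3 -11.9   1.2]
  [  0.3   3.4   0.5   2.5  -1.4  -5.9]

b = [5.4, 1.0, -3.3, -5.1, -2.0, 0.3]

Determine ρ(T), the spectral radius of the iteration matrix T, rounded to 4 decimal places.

A = D + L + U where D = diag(6.9, 4.2, -13.6, -11.8, -11.9, -5.9).
T_J = -D⁻¹(L+U): T[2,4] = -(0.8)/(-13.6) = +0.0588; T[2,2] = 0.
  T[0,:] = [+0.0000, +0.2319, -0.3623, -0.1014, -0.3188, -0.5072]
  T[1,:] = [+0.1667, +0.0000, -0.0714, +0.0714, -0.1190, +0.2381]
  T[2,:] = [-0.1250, -0.1397, +0.0000, -0.1397, +0.0588, -0.2132]
  T[3,:] = [+0.1695, -0.3305, +0.2542, +0.0000, +0.2203, -0.1356]
  T[4,:] = [-0.1092, +0.2437, -0.0252, -0.1933, +0.0000, +0.1008]
  T[5,:] = [+0.0508, +0.5763, +0.0847, +0.4237, -0.2373, +0.0000]
|eigenvalues of T|: 0.5821, 0.4907, 0.4907, 0.1668, 0.1511, 0.1511.
ρ(T) = max|λ| = 0.5821; 0.5821 < 1: convergent.

0.5821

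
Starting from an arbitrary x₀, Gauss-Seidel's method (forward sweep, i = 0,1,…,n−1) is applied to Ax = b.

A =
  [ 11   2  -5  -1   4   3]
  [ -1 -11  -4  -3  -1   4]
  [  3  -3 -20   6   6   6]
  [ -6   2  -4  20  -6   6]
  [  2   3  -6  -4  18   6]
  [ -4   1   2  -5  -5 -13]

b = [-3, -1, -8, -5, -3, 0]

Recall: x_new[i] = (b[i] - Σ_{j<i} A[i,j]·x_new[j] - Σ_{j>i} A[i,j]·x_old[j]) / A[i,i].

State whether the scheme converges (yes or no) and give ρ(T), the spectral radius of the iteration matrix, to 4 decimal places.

yes, ρ = 0.8655

Let D = diag(11, -11, -20, 20, 18, -13); L, U the strict triangles.
GS T = -(D+L)⁻¹U: row 0 first, T[0,1] = -(2)/(11) = -0.1818; later rows by forward substitution.
  T[0,:] = [+0.0000 -0.1818 +0.4545 +0.0909 -0.3636 -0.2727]
  T[1,:] = [+0.0000 +0.0165 -0.4050 -0.2810 -0.0579 +0.3884]
  T[2,:] = [+0.0000 -0.0298 +0.1289 +0.3558 +0.2541 +0.2008]
  T[3,:] = [+0.0000 -0.0621 +0.2026 +0.1265 +0.2475 -0.3805]
  T[4,:] = [+0.0000 -0.0063 +0.1050 +0.1834 +0.1898 -0.3854]
  T[5,:] = [+0.0000 +0.0790 -0.2695 -0.1141 -0.0217 +0.4393]
|λ(T)| sorted: 0.8655, 0.2782, 0.2782, 0.1152, 0.0791, 0.0000.
ρ(T) = max|λ| = 0.8655; 0.8655 < 1: convergent.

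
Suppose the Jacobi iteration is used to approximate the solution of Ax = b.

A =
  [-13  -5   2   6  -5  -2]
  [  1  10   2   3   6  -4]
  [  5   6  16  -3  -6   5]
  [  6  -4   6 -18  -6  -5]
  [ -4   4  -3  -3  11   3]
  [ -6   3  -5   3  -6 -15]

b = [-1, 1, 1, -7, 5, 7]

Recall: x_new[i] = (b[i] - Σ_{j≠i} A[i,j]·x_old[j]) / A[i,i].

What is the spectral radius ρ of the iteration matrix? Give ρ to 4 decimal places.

1.1731

A = D + L + U where D = diag(-13, 10, 16, -18, 11, -15).
Jacobi T = -D⁻¹(L+U): T[4,5] = -(3)/(11) = -0.2727; T[4,4] = 0.
  T[0,:] = [+0.0000  -0.3846  +0.1538  +0.4615  -0.3846  -0.1538]
  T[1,:] = [-0.1000  +0.0000  -0.2000  -0.3000  -0.6000  +0.4000]
  T[2,:] = [-0.3125  -0.3750  +0.0000  +0.1875  +0.3750  -0.3125]
  T[3,:] = [+0.3333  -0.2222  +0.3333  +0.0000  -0.3333  -0.2778]
  T[4,:] = [+0.3636  -0.3636  +0.2727  +0.2727  +0.0000  -0.2727]
  T[5,:] = [-0.4000  +0.2000  -0.3333  +0.2000  -0.4000  +0.0000]
|roots of det(T-λI)|: 1.1731, 0.5186, 0.5186, 0.3539, 0.3539, 0.1955.
spectral radius ρ = 1.1731; 1.1731 > 1, so it fails to converge.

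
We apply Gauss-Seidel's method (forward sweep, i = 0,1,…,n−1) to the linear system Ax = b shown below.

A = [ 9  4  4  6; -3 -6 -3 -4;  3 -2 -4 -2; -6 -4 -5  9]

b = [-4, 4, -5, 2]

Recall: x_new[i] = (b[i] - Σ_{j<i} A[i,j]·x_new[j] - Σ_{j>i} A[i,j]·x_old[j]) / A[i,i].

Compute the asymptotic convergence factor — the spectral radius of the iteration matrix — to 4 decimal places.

1.5605

Diagonal D = diag(9, -6, -4, 9); L, U strict lower/upper.
Gauss-Seidel: T = -(D+L)⁻¹U, row 0 first, T[0,1] = -(4)/(9) = -0.4444; later rows by forward substitution.
  T[0,:] = [+0.0000 -0.4444 -0.4444 -0.6667]
  T[1,:] = [+0.0000 +0.2222 -0.2778 -0.3333]
  T[2,:] = [+0.0000 -0.4444 -0.1944 -0.8333]
  T[3,:] = [+0.0000 -0.4444 -0.5278 -1.0556]
|λ(T)| sorted: 1.5605, 0.4197, 0.1131, 0.0000.
ρ(T) = max|λ| = 1.5605; 1.5605 > 1, so it fails to converge.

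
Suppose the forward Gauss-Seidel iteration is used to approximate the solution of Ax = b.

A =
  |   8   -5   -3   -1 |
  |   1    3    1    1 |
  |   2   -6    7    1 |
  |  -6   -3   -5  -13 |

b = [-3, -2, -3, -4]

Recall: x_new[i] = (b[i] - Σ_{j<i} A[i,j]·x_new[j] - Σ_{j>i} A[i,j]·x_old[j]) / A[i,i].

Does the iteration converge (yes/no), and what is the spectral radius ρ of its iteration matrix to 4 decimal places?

yes, ρ = 0.7629

Diagonal D = diag(8, 3, 7, -13); L, U strict lower/upper.
GS T = -(D+L)⁻¹U: row 0 first, T[0,1] = -(-5)/(8) = +0.6250; later rows by forward substitution.
  T[0,:] = [+0.0000 +0.6250 +0.3750 +0.1250]
  T[1,:] = [+0.0000 -0.2083 -0.4583 -0.3750]
  T[2,:] = [+0.0000 -0.3571 -0.5000 -0.5000]
  T[3,:] = [+0.0000 -0.1030 +0.1250 +0.2212]
|λ(T)| sorted: 0.7629, 0.1694, 0.1063, 0.0000.
ρ = 0.7629; 0.7629 < 1: convergent.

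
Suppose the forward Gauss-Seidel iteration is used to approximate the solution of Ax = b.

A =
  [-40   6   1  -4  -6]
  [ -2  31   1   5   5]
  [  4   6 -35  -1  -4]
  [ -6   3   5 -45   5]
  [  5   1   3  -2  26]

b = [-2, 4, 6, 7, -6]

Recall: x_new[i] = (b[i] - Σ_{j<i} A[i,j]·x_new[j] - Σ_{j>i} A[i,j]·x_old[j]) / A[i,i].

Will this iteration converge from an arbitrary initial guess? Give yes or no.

Split A = D + L + U, D = diag(-40, 31, -35, -45, 26).
T_GS = -(D+L)⁻¹U: row 0 first, T[0,4] = -(-6)/(-40) = -0.1500; later rows by forward substitution.
  T[0,:] = [+0.0000, +0.1500, +0.0250, -0.1000, -0.1500]
  T[1,:] = [+0.0000, +0.0097, -0.0306, -0.1677, -0.1710]
  T[2,:] = [+0.0000, +0.0188, -0.0024, -0.0688, -0.1607]
  T[3,:] = [+0.0000, -0.0173, -0.0056, -0.0055, +0.1019]
  T[4,:] = [+0.0000, -0.0327, -0.0038, +0.0332, +0.0618]
|λ(T)| sorted: 0.1568, 0.0548, 0.0548, 0.0063, 0.0000.
spectral radius ρ = 0.1568; 0.1568 < 1, so it converges for any x₀.

yes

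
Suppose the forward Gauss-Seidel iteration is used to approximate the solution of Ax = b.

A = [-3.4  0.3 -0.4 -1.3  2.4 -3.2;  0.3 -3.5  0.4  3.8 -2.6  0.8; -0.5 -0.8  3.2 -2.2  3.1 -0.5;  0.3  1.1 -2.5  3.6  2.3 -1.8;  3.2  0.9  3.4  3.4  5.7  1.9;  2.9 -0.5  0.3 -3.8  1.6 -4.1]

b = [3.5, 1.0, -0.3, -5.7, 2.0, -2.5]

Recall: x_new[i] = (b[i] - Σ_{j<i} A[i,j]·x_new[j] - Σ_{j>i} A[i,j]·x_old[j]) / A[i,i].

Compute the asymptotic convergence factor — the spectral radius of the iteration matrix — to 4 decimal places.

1.2718

Let D = diag(-3.4, -3.5, 3.2, 3.6, 5.7, -4.1); L, U the strict triangles.
GS T = -(D+L)⁻¹U: row 0 first, T[0,3] = -(-1.3)/(-3.4) = -0.3824; later rows by forward substitution.
  T[0,:] = [+0.0000 +0.0882 -0.1176 -0.3824 +0.7059 -0.9412]
  T[1,:] = [+0.0000 +0.0076 +0.1042 +1.0529 -0.6824 +0.1479]
  T[2,:] = [+0.0000 +0.0157 +0.0077 +0.8910 -1.0290 +0.0462]
  T[3,:] = [+0.0000 +0.0012 -0.0167 +0.3289 -1.2038 +0.5653]
  T[4,:] = [+0.0000 -0.0608 +0.0550 -0.6792 +1.0433 -0.1930]
  T[5,:] = [+0.0000 +0.0378 -0.0584 -0.9035 +2.0301 -1.2796]
|roots of det(T-λI)|: 1.2718, 0.9843, 0.1948, 0.0654, 0.0654, 0.0000.
spectral radius ρ = 1.2718; 1.2718 > 1, so it fails to converge.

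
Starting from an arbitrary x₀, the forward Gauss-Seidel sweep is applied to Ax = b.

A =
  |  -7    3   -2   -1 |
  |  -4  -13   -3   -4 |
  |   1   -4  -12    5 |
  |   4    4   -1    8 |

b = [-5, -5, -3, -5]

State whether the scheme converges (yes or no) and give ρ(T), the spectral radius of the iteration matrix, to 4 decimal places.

yes, ρ = 0.5351

Let D = diag(-7, -13, -12, 8); L, U the strict triangles.
Gauss-Seidel: T = -(D+L)⁻¹U, row 0 first, T[0,2] = -(-2)/(-7) = -0.2857; later rows by forward substitution.
  T[0,:] = [+0.0000  +0.4286  -0.2857  -0.1429]
  T[1,:] = [+0.0000  -0.1319  -0.1429  -0.2637]
  T[2,:] = [+0.0000  +0.0797  +0.0238  +0.4927]
  T[3,:] = [+0.0000  -0.1384  +0.2173  +0.2649]
|roots of det(T-λI)|: 0.5351, 0.1962, 0.1962, 0.0000.
ρ = 0.5351; 0.5351 < 1, so it converges for any x₀.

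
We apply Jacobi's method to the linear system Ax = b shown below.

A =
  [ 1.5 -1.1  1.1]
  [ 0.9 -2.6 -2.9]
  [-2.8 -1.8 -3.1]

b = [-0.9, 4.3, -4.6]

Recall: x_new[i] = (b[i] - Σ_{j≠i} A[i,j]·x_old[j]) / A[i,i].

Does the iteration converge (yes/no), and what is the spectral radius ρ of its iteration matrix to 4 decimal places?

no, ρ = 1.4717

Split A = D + L + U, D = diag(1.5, -2.6, -3.1).
T_J = -D⁻¹(L+U): T[0,2] = -(1.1)/(1.5) = -0.7333; T[0,0] = 0.
  T[0,:] = [+0.0000 +0.7333 -0.7333]
  T[1,:] = [+0.3462 +0.0000 -1.1154]
  T[2,:] = [-0.9032 -0.5806 +0.0000]
|roots of det(T-λI)|: 1.4717, 0.7760, 0.7760.
ρ = 1.4717; 1.4717 > 1: divergent.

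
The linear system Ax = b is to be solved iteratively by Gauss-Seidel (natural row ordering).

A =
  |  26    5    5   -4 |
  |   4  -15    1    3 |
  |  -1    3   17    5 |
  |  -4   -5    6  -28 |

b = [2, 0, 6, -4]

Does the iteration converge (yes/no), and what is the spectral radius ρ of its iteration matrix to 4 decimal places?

Diagonal D = diag(26, -15, 17, -28); L, U strict lower/upper.
GS T = -(D+L)⁻¹U: row 0 first, T[0,3] = -(-4)/(26) = +0.1538; later rows by forward substitution.
  T[0,:] = [+0.0000 -0.1923 -0.1923 +0.1538]
  T[1,:] = [+0.0000 -0.0513 +0.0154 +0.2410]
  T[2,:] = [+0.0000 -0.0023 -0.0140 -0.3276]
  T[3,:] = [+0.0000 +0.0361 +0.0217 -0.1352]
|roots of det(T-λI)|: 0.1723, 0.0559, 0.0559, 0.0000.
ρ(T) = max|λ| = 0.1723; 0.1723 < 1, so it converges for any x₀.

yes, ρ = 0.1723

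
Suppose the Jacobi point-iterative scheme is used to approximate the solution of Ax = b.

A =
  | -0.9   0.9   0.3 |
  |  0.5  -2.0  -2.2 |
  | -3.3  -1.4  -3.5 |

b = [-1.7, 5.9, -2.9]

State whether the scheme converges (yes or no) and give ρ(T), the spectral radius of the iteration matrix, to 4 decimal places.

Split A = D + L + U, D = diag(-0.9, -2, -3.5).
Jacobi: T = -D⁻¹(L+U), T[1,0] = -(0.5)/(-2) = +0.2500; T[1,1] = 0.
  T[0,:] = [+0.0000 +1.0000 +0.3333]
  T[1,:] = [+0.2500 +0.0000 -1.1000]
  T[2,:] = [-0.9429 -0.4000 +0.0000]
|λ(T)| sorted: 1.1258, 0.9443, 0.9443.
ρ = 1.1258; 1.1258 > 1, so it fails to converge.

no, ρ = 1.1258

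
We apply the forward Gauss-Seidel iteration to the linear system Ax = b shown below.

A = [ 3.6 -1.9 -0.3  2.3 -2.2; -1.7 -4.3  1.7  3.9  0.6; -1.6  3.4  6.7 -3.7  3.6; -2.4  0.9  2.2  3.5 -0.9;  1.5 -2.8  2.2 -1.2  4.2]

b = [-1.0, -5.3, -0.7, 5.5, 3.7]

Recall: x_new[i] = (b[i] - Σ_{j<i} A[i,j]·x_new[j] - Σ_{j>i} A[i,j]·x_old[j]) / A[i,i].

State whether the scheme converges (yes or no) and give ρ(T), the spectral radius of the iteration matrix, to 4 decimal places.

no, ρ = 1.5627

A = D + L + U where D = diag(3.6, -4.3, 6.7, 3.5, 4.2).
GS T = -(D+L)⁻¹U: row 0 first, T[0,4] = -(-2.2)/(3.6) = +0.6111; later rows by forward substitution.
  T[0,:] = [+0.0000  +0.5278  +0.0833  -0.6389  +0.6111]
  T[1,:] = [+0.0000  -0.2087  +0.3624  +1.1596  -0.1021]
  T[2,:] = [+0.0000  +0.2319  -0.1640  -0.1888  -0.3396]
  T[3,:] = [+0.0000  +0.2698  +0.0670  -0.6176  +0.9159]
  T[4,:] = [+0.0000  -0.3720  +0.3169  +0.9236  +0.1533]
|roots of det(T-λI)|: 1.5627, 0.5447, 0.2341, 0.0531, 0.0000.
ρ(T) = max|λ| = 1.5627; 1.5627 > 1: divergent.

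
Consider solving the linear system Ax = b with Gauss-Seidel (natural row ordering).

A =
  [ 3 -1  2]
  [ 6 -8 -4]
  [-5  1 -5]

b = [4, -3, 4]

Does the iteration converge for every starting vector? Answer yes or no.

yes

A = D + L + U where D = diag(3, -8, -5).
Gauss-Seidel: T = -(D+L)⁻¹U, row 0 first, T[0,2] = -(2)/(3) = -0.6667; later rows by forward substitution.
  T[0,:] = [+0.0000  +0.3333  -0.6667]
  T[1,:] = [+0.0000  +0.2500  -1.0000]
  T[2,:] = [+0.0000  -0.2833  +0.4667]
moduli |λ_i(T)| = 0.9015, 0.1849, 0.0000.
spectral radius ρ = 0.9015; 0.9015 < 1: convergent.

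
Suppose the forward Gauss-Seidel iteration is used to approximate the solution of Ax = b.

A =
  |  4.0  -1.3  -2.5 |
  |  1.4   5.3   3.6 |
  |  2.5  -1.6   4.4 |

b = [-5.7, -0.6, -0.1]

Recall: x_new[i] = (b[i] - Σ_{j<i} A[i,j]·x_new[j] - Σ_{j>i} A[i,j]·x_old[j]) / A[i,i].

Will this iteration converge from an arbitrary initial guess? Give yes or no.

Let D = diag(4, 5.3, 4.4); L, U the strict triangles.
Gauss-Seidel: T = -(D+L)⁻¹U, row 0 first, T[0,2] = -(-2.5)/(4) = +0.6250; later rows by forward substitution.
  T[0,:] = [+0.0000, +0.3250, +0.6250]
  T[1,:] = [+0.0000, -0.0858, -0.8443]
  T[2,:] = [+0.0000, -0.2159, -0.6621]
moduli |λ_i(T)| = 0.8891, 0.1411, 0.0000.
ρ = 0.8891; 0.8891 < 1 ⇒ converges.

yes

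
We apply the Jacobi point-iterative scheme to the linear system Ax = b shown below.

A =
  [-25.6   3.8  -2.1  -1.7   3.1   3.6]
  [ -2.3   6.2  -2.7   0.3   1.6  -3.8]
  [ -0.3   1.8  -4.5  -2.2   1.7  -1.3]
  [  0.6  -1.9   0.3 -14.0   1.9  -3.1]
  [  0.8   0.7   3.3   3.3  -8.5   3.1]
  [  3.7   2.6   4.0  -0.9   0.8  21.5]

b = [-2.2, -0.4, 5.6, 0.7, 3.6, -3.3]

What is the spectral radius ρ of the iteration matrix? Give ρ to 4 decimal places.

0.6671

A = D + L + U where D = diag(-25.6, 6.2, -4.5, -14, -8.5, 21.5).
Jacobi T = -D⁻¹(L+U): T[4,1] = -(0.7)/(-8.5) = +0.0824; T[4,4] = 0.
  T[0,:] = [+0.0000  +0.1484  -0.0820  -0.0664  +0.1211  +0.1406]
  T[1,:] = [+0.3710  +0.0000  +0.4355  -0.0484  -0.2581  +0.6129]
  T[2,:] = [-0.0667  +0.4000  +0.0000  -0.4889  +0.3778  -0.2889]
  T[3,:] = [+0.0429  -0.1357  +0.0214  +0.0000  +0.1357  -0.2214]
  T[4,:] = [+0.0941  +0.0824  +0.3882  +0.3882  +0.0000  +0.3647]
  T[5,:] = [-0.1721  -0.1209  -0.1860  +0.0419  -0.0372  +0.0000]
eigenvalue magnitudes: 0.6671, 0.4337, 0.4337, 0.3166, 0.1759, 0.1759.
spectral radius ρ = 0.6671; 0.6671 < 1 ⇒ converges.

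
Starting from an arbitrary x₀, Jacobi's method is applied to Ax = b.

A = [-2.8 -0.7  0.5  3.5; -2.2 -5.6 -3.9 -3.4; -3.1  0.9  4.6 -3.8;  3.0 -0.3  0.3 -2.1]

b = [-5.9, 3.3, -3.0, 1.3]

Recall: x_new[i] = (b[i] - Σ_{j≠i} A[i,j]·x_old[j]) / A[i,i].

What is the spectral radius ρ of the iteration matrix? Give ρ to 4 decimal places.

Split A = D + L + U, D = diag(-2.8, -5.6, 4.6, -2.1).
T_J = -D⁻¹(L+U): T[1,2] = -(-3.9)/(-5.6) = -0.6964; T[1,1] = 0.
  T[0,:] = [+0.0000, -0.2500, +0.1786, +1.2500]
  T[1,:] = [-0.3929, +0.0000, -0.6964, -0.6071]
  T[2,:] = [+0.6739, -0.1957, +0.0000, +0.8261]
  T[3,:] = [+1.4286, -0.1429, +0.1429, +0.0000]
|roots of det(T-λI)|: 1.6962, 1.3255, 0.2010, 0.2010.
ρ(T) = max|λ| = 1.6962; 1.6962 > 1, so it fails to converge.

1.6962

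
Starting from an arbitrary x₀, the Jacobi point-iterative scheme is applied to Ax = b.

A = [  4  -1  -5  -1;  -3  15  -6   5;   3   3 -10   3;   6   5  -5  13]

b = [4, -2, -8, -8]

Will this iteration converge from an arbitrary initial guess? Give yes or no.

Let D = diag(4, 15, -10, 13); L, U the strict triangles.
T_J = -D⁻¹(L+U): T[2,1] = -(3)/(-10) = +0.3000; T[2,2] = 0.
  T[0,:] = [+0.0000 +0.2500 +1.2500 +0.2500]
  T[1,:] = [+0.2000 +0.0000 +0.4000 -0.3333]
  T[2,:] = [+0.3000 +0.3000 +0.0000 +0.3000]
  T[3,:] = [-0.4615 -0.3846 +0.3846 +0.0000]
|roots of det(T-λI)|: 0.8604, 0.6421, 0.4007, 0.1824.
spectral radius ρ = 0.8604; 0.8604 < 1, so it converges for any x₀.

yes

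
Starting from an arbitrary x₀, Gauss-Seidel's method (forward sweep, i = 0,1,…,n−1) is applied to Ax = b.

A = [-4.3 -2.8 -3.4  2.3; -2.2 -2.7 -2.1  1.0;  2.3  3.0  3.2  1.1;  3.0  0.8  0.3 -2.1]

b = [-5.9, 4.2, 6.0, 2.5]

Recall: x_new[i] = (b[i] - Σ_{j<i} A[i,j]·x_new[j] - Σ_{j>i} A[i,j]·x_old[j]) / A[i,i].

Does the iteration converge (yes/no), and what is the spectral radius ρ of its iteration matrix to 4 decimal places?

no, ρ = 1.5029

Split A = D + L + U, D = diag(-4.3, -2.7, 3.2, -2.1).
Gauss-Seidel: T = -(D+L)⁻¹U, row 0 first, T[0,3] = -(2.3)/(-4.3) = +0.5349; later rows by forward substitution.
  T[0,:] = [+0.0000  -0.6512  -0.7907  +0.5349]
  T[1,:] = [+0.0000  +0.5306  -0.1335  -0.0655]
  T[2,:] = [+0.0000  -0.0294  +0.6935  -0.6668]
  T[3,:] = [+0.0000  -0.7323  -1.0814  +0.6439]
|eigenvalues of T|: 1.5029, 0.6284, 0.2633, 0.0000.
ρ = 1.5029; 1.5029 > 1 ⇒ diverges.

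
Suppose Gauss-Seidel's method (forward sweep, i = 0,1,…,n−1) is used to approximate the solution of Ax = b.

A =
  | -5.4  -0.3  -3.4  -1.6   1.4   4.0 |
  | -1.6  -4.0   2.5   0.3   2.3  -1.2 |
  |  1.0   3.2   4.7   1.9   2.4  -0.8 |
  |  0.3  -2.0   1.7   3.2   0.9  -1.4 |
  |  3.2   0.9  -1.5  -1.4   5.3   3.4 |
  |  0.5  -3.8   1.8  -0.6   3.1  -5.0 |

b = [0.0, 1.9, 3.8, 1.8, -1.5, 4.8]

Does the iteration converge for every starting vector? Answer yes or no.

Write A = D+L+U with D = diag(-5.4, -4, 4.7, 3.2, 5.3, -5).
Gauss-Seidel: T = -(D+L)⁻¹U, row 0 first, T[0,3] = -(-1.6)/(-5.4) = -0.2963; later rows by forward substitution.
  T[0,:] = [+0.0000 -0.0556 -0.6296 -0.2963 +0.2593 +0.7407]
  T[1,:] = [+0.0000 +0.0222 +0.8769 +0.1935 +0.4713 -0.5963]
  T[2,:] = [+0.0000 -0.0033 -0.4630 -0.4730 -0.8867 +0.4186]
  T[3,:] = [+0.0000 +0.0209 +0.8531 +0.4000 +0.4601 -0.2270]
  T[4,:] = [+0.0000 +0.0343 +0.3255 +0.1178 -0.3660 -0.9290]
  T[5,:] = [+0.0000 -0.0048 -0.7966 -0.3219 -0.9336 +0.1292]
|λ(T)| sorted: 1.1305, 0.7982, 0.7982, 0.1680, 0.0021, 0.0000.
spectral radius ρ = 1.1305; 1.1305 > 1 ⇒ diverges.

no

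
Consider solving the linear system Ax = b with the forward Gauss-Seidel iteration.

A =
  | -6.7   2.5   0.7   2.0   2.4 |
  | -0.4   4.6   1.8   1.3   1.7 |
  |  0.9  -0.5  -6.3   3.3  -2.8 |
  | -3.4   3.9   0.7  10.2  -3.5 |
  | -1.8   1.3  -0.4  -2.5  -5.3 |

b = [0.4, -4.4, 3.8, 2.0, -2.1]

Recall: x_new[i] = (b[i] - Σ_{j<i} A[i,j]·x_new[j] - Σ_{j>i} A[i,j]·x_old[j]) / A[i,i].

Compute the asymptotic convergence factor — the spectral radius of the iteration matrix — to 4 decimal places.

Diagonal D = diag(-6.7, 4.6, -6.3, 10.2, -5.3); L, U strict lower/upper.
Gauss-Seidel: T = -(D+L)⁻¹U, row 0 first, T[0,2] = -(0.7)/(-6.7) = +0.1045; later rows by forward substitution.
  T[0,:] = [+0.0000  +0.3731  +0.1045  +0.2985  +0.3582]
  T[1,:] = [+0.0000  +0.0324  -0.3822  -0.2567  -0.3384]
  T[2,:] = [+0.0000  +0.0507  +0.0453  +0.5868  -0.3664]
  T[3,:] = [+0.0000  +0.1085  +0.1779  +0.1574  +0.6171]
  T[4,:] = [+0.0000  -0.1738  -0.2165  -0.2828  -0.4681]
|eigenvalues of T|: 0.6193, 0.2923, 0.2923, 0.1684, 0.0000.
ρ = 0.6193; 0.6193 < 1: convergent.

0.6193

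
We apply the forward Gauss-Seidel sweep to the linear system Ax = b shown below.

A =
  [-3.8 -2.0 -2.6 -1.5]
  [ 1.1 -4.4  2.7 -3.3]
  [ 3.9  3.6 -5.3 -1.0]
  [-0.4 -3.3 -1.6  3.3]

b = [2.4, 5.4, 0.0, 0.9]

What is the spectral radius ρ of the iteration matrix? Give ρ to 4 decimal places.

Split A = D + L + U, D = diag(-3.8, -4.4, -5.3, 3.3).
GS T = -(D+L)⁻¹U: row 0 first, T[0,2] = -(-2.6)/(-3.8) = -0.6842; later rows by forward substitution.
  T[0,:] = [+0.0000, -0.5263, -0.6842, -0.3947]
  T[1,:] = [+0.0000, -0.1316, +0.4426, -0.8487]
  T[2,:] = [+0.0000, -0.4767, -0.2029, -1.0556]
  T[3,:] = [+0.0000, -0.4265, +0.2613, -1.4083]
|eigenvalues of T|: 1.2330, 0.5212, 0.0115, 0.0000.
ρ = 1.2330; 1.2330 > 1: divergent.

1.2330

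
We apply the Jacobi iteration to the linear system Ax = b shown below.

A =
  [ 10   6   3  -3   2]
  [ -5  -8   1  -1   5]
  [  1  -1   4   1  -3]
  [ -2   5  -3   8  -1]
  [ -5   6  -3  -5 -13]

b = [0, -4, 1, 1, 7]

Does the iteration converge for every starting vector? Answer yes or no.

no

Diagonal D = diag(10, -8, 4, 8, -13); L, U strict lower/upper.
T_J = -D⁻¹(L+U): T[2,1] = -(-1)/(4) = +0.2500; T[2,2] = 0.
  T[0,:] = [+0.0000, -0.6000, -0.3000, +0.3000, -0.2000]
  T[1,:] = [-0.6250, +0.0000, +0.1250, -0.1250, +0.6250]
  T[2,:] = [-0.2500, +0.2500, +0.0000, -0.2500, +0.7500]
  T[3,:] = [+0.2500, -0.6250, +0.3750, +0.0000, +0.1250]
  T[4,:] = [-0.3846, +0.4615, -0.2308, -0.3846, +0.0000]
moduli |λ_i(T)| = 1.1681, 0.4771, 0.4771, 0.4649, 0.4649.
ρ(T) = max|λ| = 1.1681; 1.1681 > 1, so it fails to converge.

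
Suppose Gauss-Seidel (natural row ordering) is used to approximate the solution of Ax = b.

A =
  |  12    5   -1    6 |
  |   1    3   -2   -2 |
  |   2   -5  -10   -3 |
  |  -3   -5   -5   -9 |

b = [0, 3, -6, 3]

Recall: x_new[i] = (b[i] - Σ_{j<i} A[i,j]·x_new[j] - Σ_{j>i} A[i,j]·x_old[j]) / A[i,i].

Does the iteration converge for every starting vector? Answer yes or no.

yes

Diagonal D = diag(12, 3, -10, -9); L, U strict lower/upper.
Gauss-Seidel: T = -(D+L)⁻¹U, row 0 first, T[0,3] = -(6)/(12) = -0.5000; later rows by forward substitution.
  T[0,:] = [+0.0000 -0.4167 +0.0833 -0.5000]
  T[1,:] = [+0.0000 +0.1389 +0.6389 +0.8333]
  T[2,:] = [+0.0000 -0.1528 -0.3028 -0.8167]
  T[3,:] = [+0.0000 +0.1466 -0.2145 +0.1574]
|eigenvalues of T|: 0.5660, 0.4506, 0.1089, 0.0000.
spectral radius ρ = 0.5660; 0.5660 < 1, so it converges for any x₀.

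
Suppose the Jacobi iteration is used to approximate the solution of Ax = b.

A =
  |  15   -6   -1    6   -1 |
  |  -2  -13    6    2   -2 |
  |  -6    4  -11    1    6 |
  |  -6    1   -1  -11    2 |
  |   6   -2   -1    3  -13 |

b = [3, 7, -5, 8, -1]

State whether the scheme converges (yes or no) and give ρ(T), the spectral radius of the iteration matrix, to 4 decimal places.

yes, ρ = 0.8376

Write A = D+L+U with D = diag(15, -13, -11, -11, -13).
Jacobi T = -D⁻¹(L+U): T[3,4] = -(2)/(-11) = +0.1818; T[3,3] = 0.
  T[0,:] = [+0.0000, +0.4000, +0.0667, -0.4000, +0.0667]
  T[1,:] = [-0.1538, +0.0000, +0.4615, +0.1538, -0.1538]
  T[2,:] = [-0.5455, +0.3636, +0.0000, +0.0909, +0.5455]
  T[3,:] = [-0.5455, +0.0909, -0.0909, +0.0000, +0.1818]
  T[4,:] = [+0.4615, -0.1538, -0.0769, +0.2308, +0.0000]
|eigenvalues of T|: 0.8376, 0.5188, 0.5188, 0.1109, 0.1109.
ρ(T) = max|λ| = 0.8376; 0.8376 < 1: convergent.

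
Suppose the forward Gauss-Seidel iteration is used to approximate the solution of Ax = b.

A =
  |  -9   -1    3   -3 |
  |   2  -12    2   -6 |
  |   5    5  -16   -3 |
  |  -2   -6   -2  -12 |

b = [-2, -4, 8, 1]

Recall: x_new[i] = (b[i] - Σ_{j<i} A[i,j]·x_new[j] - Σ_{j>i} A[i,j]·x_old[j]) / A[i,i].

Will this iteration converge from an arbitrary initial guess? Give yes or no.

yes

Split A = D + L + U, D = diag(-9, -12, -16, -12).
T_GS = -(D+L)⁻¹U: row 0 first, T[0,3] = -(-3)/(-9) = -0.3333; later rows by forward substitution.
  T[0,:] = [+0.0000 -0.1111 +0.3333 -0.3333]
  T[1,:] = [+0.0000 -0.0185 +0.2222 -0.5556]
  T[2,:] = [+0.0000 -0.0405 +0.1736 -0.4653]
  T[3,:] = [+0.0000 +0.0345 -0.1956 +0.4109]
|eigenvalues of T|: 0.5683, 0.0331, 0.0308, 0.0000.
spectral radius ρ = 0.5683; 0.5683 < 1: convergent.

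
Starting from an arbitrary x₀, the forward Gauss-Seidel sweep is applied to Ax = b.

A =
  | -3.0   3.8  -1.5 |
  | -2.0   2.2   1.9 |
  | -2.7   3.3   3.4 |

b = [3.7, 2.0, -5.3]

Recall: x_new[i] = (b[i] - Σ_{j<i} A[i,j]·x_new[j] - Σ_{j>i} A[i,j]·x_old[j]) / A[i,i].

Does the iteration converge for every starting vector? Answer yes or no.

Split A = D + L + U, D = diag(-3, 2.2, 3.4).
GS T = -(D+L)⁻¹U: row 0 first, T[0,1] = -(3.8)/(-3) = +1.2667; later rows by forward substitution.
  T[0,:] = [+0.0000, +1.2667, -0.5000]
  T[1,:] = [+0.0000, +1.1515, -1.3182]
  T[2,:] = [+0.0000, -0.1118, +0.8824]
|λ(T)| sorted: 1.4237, 0.6102, 0.0000.
spectral radius ρ = 1.4237; 1.4237 > 1: divergent.

no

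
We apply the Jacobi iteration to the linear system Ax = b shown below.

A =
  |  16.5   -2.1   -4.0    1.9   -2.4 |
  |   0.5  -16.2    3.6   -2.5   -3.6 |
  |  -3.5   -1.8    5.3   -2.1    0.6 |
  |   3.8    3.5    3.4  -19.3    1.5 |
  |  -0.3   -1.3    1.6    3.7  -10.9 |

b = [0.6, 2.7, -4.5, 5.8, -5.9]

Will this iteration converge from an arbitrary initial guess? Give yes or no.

Diagonal D = diag(16.5, -16.2, 5.3, -19.3, -10.9); L, U strict lower/upper.
Jacobi T = -D⁻¹(L+U): T[0,2] = -(-4)/(16.5) = +0.2424; T[0,0] = 0.
  T[0,:] = [+0.0000 +0.1273 +0.2424 -0.1152 +0.1455]
  T[1,:] = [+0.0309 +0.0000 +0.2222 -0.1543 -0.2222]
  T[2,:] = [+0.6604 +0.3396 +0.0000 +0.3962 -0.1132]
  T[3,:] = [+0.1969 +0.1813 +0.1762 +0.0000 +0.0777]
  T[4,:] = [-0.0275 -0.1193 +0.1468 +0.3394 +0.0000]
eigenvalue magnitudes: 0.5099, 0.4073, 0.4073, 0.2770, 0.0280.
ρ(T) = max|λ| = 0.5099; 0.5099 < 1, so it converges for any x₀.

yes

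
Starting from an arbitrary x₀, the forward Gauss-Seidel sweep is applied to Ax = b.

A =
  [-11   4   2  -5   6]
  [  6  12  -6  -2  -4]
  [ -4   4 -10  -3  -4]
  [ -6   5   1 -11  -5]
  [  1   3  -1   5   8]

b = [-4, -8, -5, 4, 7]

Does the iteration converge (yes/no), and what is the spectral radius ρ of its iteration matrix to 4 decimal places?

yes, ρ = 0.8474

Let D = diag(-11, 12, -10, -11, 8); L, U the strict triangles.
T_GS = -(D+L)⁻¹U: row 0 first, T[0,3] = -(-5)/(-11) = -0.4545; later rows by forward substitution.
  T[0,:] = [+0.0000, +0.3636, +0.1818, -0.4545, +0.5455]
  T[1,:] = [+0.0000, -0.1818, +0.4091, +0.3939, +0.0606]
  T[2,:] = [+0.0000, -0.2182, +0.0909, +0.0394, -0.5939]
  T[3,:] = [+0.0000, -0.3008, +0.0950, +0.4306, -0.7785]
  T[4,:] = [+0.0000, +0.1835, -0.2242, -0.3551, +0.3214]
|λ(T)| sorted: 0.8474, 0.1756, 0.1756, 0.1186, 0.0000.
ρ = 0.8474; 0.8474 < 1 ⇒ converges.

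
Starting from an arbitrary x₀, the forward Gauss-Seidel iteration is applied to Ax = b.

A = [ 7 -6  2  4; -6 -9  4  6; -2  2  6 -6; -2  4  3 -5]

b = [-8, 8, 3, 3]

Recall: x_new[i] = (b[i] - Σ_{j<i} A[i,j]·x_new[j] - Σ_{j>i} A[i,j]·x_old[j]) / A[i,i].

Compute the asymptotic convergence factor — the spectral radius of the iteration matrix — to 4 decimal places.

1.1777

Let D = diag(7, -9, 6, -5); L, U the strict triangles.
GS T = -(D+L)⁻¹U: row 0 first, T[0,1] = -(-6)/(7) = +0.8571; later rows by forward substitution.
  T[0,:] = [+0.0000 +0.8571 -0.2857 -0.5714]
  T[1,:] = [+0.0000 -0.5714 +0.6349 +1.0476]
  T[2,:] = [+0.0000 +0.4762 -0.3069 +0.4603]
  T[3,:] = [+0.0000 -0.5143 +0.4381 +1.3429]
|eigenvalues of T|: 1.1777, 0.8631, 0.1499, 0.0000.
ρ = 1.1777; 1.1777 > 1: divergent.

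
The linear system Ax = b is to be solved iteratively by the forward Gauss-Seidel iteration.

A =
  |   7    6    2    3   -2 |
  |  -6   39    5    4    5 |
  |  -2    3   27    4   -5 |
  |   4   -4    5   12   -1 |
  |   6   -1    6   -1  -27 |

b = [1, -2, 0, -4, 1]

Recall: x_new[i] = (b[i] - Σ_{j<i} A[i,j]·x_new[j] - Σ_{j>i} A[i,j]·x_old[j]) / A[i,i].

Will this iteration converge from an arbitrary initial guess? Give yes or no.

Let D = diag(7, 39, 27, 12, -27); L, U the strict triangles.
GS T = -(D+L)⁻¹U: row 0 first, T[0,1] = -(6)/(7) = -0.8571; later rows by forward substitution.
  T[0,:] = [+0.0000  -0.8571  -0.2857  -0.4286  +0.2857]
  T[1,:] = [+0.0000  -0.1319  -0.1722  -0.1685  -0.0842]
  T[2,:] = [+0.0000  -0.0488  -0.0020  -0.1612  +0.2157]
  T[3,:] = [+0.0000  +0.2621  +0.0387  +0.1538  -0.1299]
  T[4,:] = [+0.0000  -0.2062  -0.0590  -0.1305  +0.1194]
|eigenvalues of T|: 0.2705, 0.2053, 0.2053, 0.0264, 0.0000.
ρ(T) = max|λ| = 0.2705; 0.2705 < 1: convergent.

yes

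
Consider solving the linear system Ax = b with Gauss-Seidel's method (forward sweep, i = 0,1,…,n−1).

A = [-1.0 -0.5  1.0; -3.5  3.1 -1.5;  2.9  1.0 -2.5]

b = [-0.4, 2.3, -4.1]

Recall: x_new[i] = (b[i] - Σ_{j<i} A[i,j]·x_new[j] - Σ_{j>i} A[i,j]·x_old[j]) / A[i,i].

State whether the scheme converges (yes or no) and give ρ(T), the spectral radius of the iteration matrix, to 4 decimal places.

Split A = D + L + U, D = diag(-1, 3.1, -2.5).
T_GS = -(D+L)⁻¹U: row 0 first, T[0,2] = -(1)/(-1) = +1.0000; later rows by forward substitution.
  T[0,:] = [+0.0000  -0.5000  +1.0000]
  T[1,:] = [+0.0000  -0.5645  +1.6129]
  T[2,:] = [+0.0000  -0.8058  +1.8052]
|roots of det(T-λI)|: 0.9431, 0.2976, 0.0000.
spectral radius ρ = 0.9431; 0.9431 < 1: convergent.

yes, ρ = 0.9431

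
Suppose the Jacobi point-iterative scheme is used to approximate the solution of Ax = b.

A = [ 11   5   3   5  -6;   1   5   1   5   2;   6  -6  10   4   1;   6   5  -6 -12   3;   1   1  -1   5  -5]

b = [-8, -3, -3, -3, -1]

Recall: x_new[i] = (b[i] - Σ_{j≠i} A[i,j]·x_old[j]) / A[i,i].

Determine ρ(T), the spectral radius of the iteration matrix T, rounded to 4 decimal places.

1.1265

Diagonal D = diag(11, 5, 10, -12, -5); L, U strict lower/upper.
T_J = -D⁻¹(L+U): T[2,0] = -(6)/(10) = -0.6000; T[2,2] = 0.
  T[0,:] = [+0.0000, -0.4545, -0.2727, -0.4545, +0.5455]
  T[1,:] = [-0.2000, +0.0000, -0.2000, -1.0000, -0.4000]
  T[2,:] = [-0.6000, +0.6000, +0.0000, -0.4000, -0.1000]
  T[3,:] = [+0.5000, +0.4167, -0.5000, +0.0000, +0.2500]
  T[4,:] = [+0.2000, +0.2000, -0.2000, +1.0000, +0.0000]
|eigenvalues of T|: 1.1265, 0.8821, 0.8821, 0.4932, 0.4932.
ρ = 1.1265; 1.1265 > 1, so it fails to converge.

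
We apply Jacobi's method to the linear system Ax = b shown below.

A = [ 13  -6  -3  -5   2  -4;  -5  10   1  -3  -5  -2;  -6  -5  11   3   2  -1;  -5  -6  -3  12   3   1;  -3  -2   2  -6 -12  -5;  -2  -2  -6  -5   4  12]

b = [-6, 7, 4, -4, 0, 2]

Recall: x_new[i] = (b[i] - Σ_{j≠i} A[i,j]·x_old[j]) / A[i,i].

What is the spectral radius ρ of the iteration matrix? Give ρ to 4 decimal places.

Diagonal D = diag(13, 10, 11, 12, -12, 12); L, U strict lower/upper.
Jacobi: T = -D⁻¹(L+U), T[2,0] = -(-6)/(11) = +0.5455; T[2,2] = 0.
  T[0,:] = [+0.0000  +0.4615  +0.2308  +0.3846  -0.1538  +0.3077]
  T[1,:] = [+0.5000  +0.0000  -0.1000  +0.3000  +0.5000  +0.2000]
  T[2,:] = [+0.5455  +0.4545  +0.0000  -0.2727  -0.1818  +0.0909]
  T[3,:] = [+0.4167  +0.5000  +0.2500  +0.0000  -0.2500  -0.0833]
  T[4,:] = [-0.2500  -0.1667  +0.1667  -0.5000  +0.0000  -0.4167]
  T[5,:] = [+0.1667  +0.1667  +0.5000  +0.4167  -0.3333  +0.0000]
|λ(T)| sorted: 1.1249, 0.6970, 0.6970, 0.4889, 0.2077, 0.2077.
ρ = 1.1249; 1.1249 > 1: divergent.

1.1249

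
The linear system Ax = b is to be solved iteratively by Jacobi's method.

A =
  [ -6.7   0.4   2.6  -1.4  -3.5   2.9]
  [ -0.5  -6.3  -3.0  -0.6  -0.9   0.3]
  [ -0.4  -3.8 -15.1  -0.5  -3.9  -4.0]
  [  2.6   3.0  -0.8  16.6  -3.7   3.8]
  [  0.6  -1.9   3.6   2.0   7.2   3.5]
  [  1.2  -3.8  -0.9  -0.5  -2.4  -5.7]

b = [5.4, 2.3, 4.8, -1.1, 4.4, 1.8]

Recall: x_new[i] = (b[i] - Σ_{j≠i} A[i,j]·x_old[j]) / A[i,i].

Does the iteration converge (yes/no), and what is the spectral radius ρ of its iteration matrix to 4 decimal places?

yes, ρ = 0.8398

Split A = D + L + U, D = diag(-6.7, -6.3, -15.1, 16.6, 7.2, -5.7).
Jacobi T = -D⁻¹(L+U): T[3,1] = -(3)/(16.6) = -0.1807; T[3,3] = 0.
  T[0,:] = [+0.0000  +0.0597  +0.3881  -0.2090  -0.5224  +0.4328]
  T[1,:] = [-0.0794  +0.0000  -0.4762  -0.0952  -0.1429  +0.0476]
  T[2,:] = [-0.0265  -0.2517  +0.0000  -0.0331  -0.2583  -0.2649]
  T[3,:] = [-0.1566  -0.1807  +0.0482  +0.0000  +0.2229  -0.2289]
  T[4,:] = [-0.0833  +0.2639  -0.5000  -0.2778  +0.0000  -0.4861]
  T[5,:] = [+0.2105  -0.6667  -0.1579  -0.0877  -0.4211  +0.0000]
|eigenvalues of T|: 0.8398, 0.6125, 0.6125, 0.3060, 0.3060, 0.2450.
ρ(T) = max|λ| = 0.8398; 0.8398 < 1, so it converges for any x₀.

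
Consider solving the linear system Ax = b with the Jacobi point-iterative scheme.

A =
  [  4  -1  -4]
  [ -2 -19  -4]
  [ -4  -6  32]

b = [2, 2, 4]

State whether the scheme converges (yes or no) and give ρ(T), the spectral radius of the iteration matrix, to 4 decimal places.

Write A = D+L+U with D = diag(4, -19, 32).
T_J = -D⁻¹(L+U): T[1,2] = -(-4)/(-19) = -0.2105; T[1,1] = 0.
  T[0,:] = [+0.0000, +0.2500, +1.0000]
  T[1,:] = [-0.1053, +0.0000, -0.2105]
  T[2,:] = [+0.1250, +0.1875, +0.0000]
eigenvalue magnitudes: 0.3629, 0.2693, 0.2693.
spectral radius ρ = 0.3629; 0.3629 < 1, so it converges for any x₀.

yes, ρ = 0.3629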